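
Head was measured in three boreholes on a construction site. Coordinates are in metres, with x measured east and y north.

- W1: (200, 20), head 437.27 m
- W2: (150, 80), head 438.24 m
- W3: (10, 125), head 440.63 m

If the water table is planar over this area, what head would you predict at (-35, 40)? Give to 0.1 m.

Three-point gradient (reference W1): Δ to W2 = (-50, 60, +0.97), Δ to W3 = (-190, 105, +3.36).
∂h/∂x = -0.01622, ∂h/∂y = +0.002650 (det = 6150).
h(-35, 40) = 437.27 + (-0.01622)·(-235) + (+0.002650)·(20) = 437.27 +3.812 +0.053 = 441.135 m.

441.1 m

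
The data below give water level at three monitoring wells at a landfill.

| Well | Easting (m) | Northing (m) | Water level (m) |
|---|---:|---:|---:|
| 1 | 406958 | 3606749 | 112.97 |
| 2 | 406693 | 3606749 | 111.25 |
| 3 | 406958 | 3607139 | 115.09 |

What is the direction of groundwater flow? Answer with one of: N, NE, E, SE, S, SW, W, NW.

SW

∂h/∂x = (111.25 − 112.97) / (406693 − 406958) = +0.006491
∂h/∂y = (115.09 − 112.97) / (3607139 − 3606749) = +0.005436
Flow = −∇h = (-0.006491 east, -0.005436 north), which points southwest.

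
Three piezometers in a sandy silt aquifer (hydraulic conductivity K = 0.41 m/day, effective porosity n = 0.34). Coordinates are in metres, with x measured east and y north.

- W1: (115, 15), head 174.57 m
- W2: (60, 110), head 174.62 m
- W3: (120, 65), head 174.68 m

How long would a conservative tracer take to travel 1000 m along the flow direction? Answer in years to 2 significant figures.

720 years

With h = a·x + b·y + c and W1 as origin, the differences give:
  (-55)·a + 95·b = +0.05
  5·a + 50·b = +0.11
Eliminate b (×50 and ×95, subtract): -3225·a = -7.950 → a = ∂h/∂x = +0.002465
Back-substitute: b = ∂h/∂y = +0.001953.
|∇h| = √(0.002465² + 0.001953²) = 0.003145
Seepage velocity v = K·i/n = 0.41 × 0.003145 / 0.34 = 0.003792 m/day.
t = 1000 / 0.003792 = 2.637e+05 days = 722 years.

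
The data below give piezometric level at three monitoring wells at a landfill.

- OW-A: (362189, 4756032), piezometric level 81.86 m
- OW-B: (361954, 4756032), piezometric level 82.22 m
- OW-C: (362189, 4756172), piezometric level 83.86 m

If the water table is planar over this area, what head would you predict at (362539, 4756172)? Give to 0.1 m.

83.3 m

∂h/∂x = (82.22 − 81.86) / (361954 − 362189) = -0.001532
∂h/∂y = (83.86 − 81.86) / (4756172 − 4756032) = +0.01429
h(362539, 4756172) = 81.86 + (-0.001532)·(350) + (+0.01429)·(140) = 81.86 -0.536 +2.000 = 83.324 m.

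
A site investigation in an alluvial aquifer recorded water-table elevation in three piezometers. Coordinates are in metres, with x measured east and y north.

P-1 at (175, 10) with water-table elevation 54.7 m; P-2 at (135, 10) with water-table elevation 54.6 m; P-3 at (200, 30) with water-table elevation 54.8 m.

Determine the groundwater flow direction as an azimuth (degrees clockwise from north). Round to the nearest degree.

With h = a·x + b·y + c and P-1 as origin, the differences give:
  (-40)·a + 0·b = -0.1
  25·a + 20·b = +0.1
Eliminate b (×20 and ×0, subtract): -800·a = -2.00 → a = ∂h/∂x = +0.002500
Back-substitute: b = ∂h/∂y = +0.001875.
Flow direction (−∇h) has components (-0.002500 E, -0.001875 N).
Azimuth = atan2(E, N) = atan2(-0.002500, -0.001875) = 233.1° ≈ 233°.

233°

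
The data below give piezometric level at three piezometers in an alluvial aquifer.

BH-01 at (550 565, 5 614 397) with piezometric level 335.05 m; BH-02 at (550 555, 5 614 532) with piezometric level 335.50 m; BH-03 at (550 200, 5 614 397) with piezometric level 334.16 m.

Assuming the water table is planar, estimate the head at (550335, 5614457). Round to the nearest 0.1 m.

Taking BH-01 as reference: BH-02−BH-01 = (-10, 135, +0.45); BH-03−BH-01 = (-365, 0, -0.89).
Determinant of the coordinate differences = (-10)·0 − (-365)·135 = 49275.
∂h/∂x = [(+0.45)·0 − (-0.89)·135] / 49275 = +0.002438
∂h/∂y = [(-10)·(-0.89) − (-365)·(+0.45)] / 49275 = +0.003514
h(550335, 5614457) = 335.05 + (+0.002438)·(-230) + (+0.003514)·(60) = 335.05 -0.561 +0.211 = 334.700 m.

334.7 m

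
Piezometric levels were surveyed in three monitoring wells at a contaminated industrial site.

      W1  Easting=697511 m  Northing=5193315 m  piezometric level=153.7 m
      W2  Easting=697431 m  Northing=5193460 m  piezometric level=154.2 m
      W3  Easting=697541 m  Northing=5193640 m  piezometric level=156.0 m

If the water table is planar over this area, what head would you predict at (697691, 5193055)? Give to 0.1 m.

153.0 m

Taking W1 as reference: W2−W1 = (-80, 145, +0.5); W3−W1 = (30, 325, +2.3).
Solve a·Δx + b·Δy = Δh: det = (-80)·325 − 30·145 = -30350.
∂h/∂x = [(+0.5)·325 − (+2.3)·145] / -30350 = +0.005634
∂h/∂y = [(-80)·(+2.3) − 30·(+0.5)] / -30350 = +0.006557
h(697691, 5193055) = 153.7 + (+0.005634)·(180) + (+0.006557)·(-260) = 153.7 +1.014 -1.705 = 153.009 m.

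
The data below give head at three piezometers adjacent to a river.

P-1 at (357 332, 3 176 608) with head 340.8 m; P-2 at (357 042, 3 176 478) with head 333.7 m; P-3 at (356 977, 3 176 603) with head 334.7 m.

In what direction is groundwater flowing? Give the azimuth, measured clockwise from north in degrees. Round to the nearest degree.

Differences from P-1: to P-2 (Δx, Δy, Δh) = (-290, -130, -7.1); to P-3 = (-355, -5, -6.1).
Solve a·Δx + b·Δy = Δh: det = (-290)·(-5) − (-355)·(-130) = -44700.
∂h/∂x = [(-7.1)·(-5) − (-6.1)·(-130)] / -44700 = +0.01695
∂h/∂y = [(-290)·(-6.1) − (-355)·(-7.1)] / -44700 = +0.01681
Flow direction (−∇h) has components (-0.01695 E, -0.01681 N).
Azimuth = atan2(E, N) = atan2(-0.01695, -0.01681) = 225.2° ≈ 225°.

225°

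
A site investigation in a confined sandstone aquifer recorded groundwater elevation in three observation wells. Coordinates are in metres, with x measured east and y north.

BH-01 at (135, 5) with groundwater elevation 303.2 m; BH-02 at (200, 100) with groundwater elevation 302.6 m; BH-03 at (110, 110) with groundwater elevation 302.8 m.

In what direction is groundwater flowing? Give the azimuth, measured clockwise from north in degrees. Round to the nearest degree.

031°

Three-point gradient (reference BH-01): Δ to BH-02 = (65, 95, -0.6), Δ to BH-03 = (-25, 105, -0.4).
∂h/∂x = -0.002717, ∂h/∂y = -0.004457 (det = 9200).
Flow direction (−∇h) has components (+0.002717 E, +0.004457 N).
Azimuth = atan2(E, N) = atan2(+0.002717, +0.004457) = 31.4° ≈ 031°.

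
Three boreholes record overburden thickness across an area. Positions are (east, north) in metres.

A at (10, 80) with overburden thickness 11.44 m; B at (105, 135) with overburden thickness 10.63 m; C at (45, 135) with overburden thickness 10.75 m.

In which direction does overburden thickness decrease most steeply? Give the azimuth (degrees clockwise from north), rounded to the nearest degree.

010°

With d = a·x + b·y + c and A as origin, the differences give:
  95·a + 55·b = -0.81
  35·a + 55·b = -0.69
Eliminate b (×55 and ×55, subtract): 3300·a = -6.600 → a = ∂d/∂x = -0.002000
Back-substitute: b = ∂d/∂y = -0.01127.
Steepest decrease is along −∇f: components (+0.002000 E, +0.01127 N).
Azimuth = atan2(+0.002000, +0.01127) = 10.1° ≈ 010°.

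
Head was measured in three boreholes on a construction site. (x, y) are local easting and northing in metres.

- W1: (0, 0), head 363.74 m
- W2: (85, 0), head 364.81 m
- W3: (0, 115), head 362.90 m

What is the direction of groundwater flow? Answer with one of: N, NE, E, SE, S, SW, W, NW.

∂h/∂x = (364.81 − 363.74) / (85 − 0) = +0.01259
∂h/∂y = (362.90 − 363.74) / (115 − 0) = -0.007304
Flow = −∇h = (-0.01259 east, +0.007304 north), which points northwest.

NW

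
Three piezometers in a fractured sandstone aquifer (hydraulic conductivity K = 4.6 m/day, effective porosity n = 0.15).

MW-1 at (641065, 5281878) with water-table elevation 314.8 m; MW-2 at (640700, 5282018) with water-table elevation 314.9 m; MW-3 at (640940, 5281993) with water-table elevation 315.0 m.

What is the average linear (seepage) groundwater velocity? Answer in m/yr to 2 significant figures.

Three-point gradient (reference MW-1): Δ to MW-2 = (-365, 140, +0.1), Δ to MW-3 = (-125, 115, +0.2).
∂h/∂x = +0.0006742, ∂h/∂y = +0.002472 (det = -24475).
|∇h| = √(0.0006742² + 0.002472²) = 0.002562
Seepage velocity v = K·i/n = 4.6 × 0.002562 / 0.15 = 0.07857 m/day = 28.7 m/yr.

29 m/yr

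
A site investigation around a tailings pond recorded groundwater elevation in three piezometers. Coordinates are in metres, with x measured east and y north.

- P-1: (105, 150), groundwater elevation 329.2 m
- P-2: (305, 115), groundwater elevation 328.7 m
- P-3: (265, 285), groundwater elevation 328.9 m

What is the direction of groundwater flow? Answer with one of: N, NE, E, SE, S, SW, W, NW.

Three-point gradient (reference P-1): Δ to P-2 = (200, -35, -0.5), Δ to P-3 = (160, 135, -0.3).
∂h/∂x = -0.002393, ∂h/∂y = +0.0006135 (det = 32600).
Flow = −∇h = (+0.002393 east, -0.0006135 north), which points east.

E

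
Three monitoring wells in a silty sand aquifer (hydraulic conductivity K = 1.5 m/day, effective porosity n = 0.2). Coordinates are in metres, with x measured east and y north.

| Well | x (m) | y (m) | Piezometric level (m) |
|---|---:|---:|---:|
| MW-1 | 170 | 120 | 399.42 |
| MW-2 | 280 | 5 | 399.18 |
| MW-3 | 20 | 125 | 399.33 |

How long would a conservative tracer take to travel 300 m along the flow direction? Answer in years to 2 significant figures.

Taking MW-1 as reference: MW-2−MW-1 = (110, -115, -0.24); MW-3−MW-1 = (-150, 5, -0.09).
Solve a·Δx + b·Δy = Δh: det = 110·5 − (-150)·(-115) = -16700.
∂h/∂x = [(-0.24)·5 − (-0.09)·(-115)] / -16700 = +0.0006916
∂h/∂y = [110·(-0.09) − (-150)·(-0.24)] / -16700 = +0.002749
|∇h| = √(0.0006916² + 0.002749²) = 0.002835
Seepage velocity v = K·i/n = 1.5 × 0.002835 / 0.2 = 0.02126 m/day.
t = 300 / 0.02126 = 1.411e+04 days = 38.6 years.

39 years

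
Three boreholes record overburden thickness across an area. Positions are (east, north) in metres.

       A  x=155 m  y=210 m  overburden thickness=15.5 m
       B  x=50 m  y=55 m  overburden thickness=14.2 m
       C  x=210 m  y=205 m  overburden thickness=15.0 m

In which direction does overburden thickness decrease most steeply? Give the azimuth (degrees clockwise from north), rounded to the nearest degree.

150°

Differences from A: to B (Δx, Δy, Δh) = (-105, -155, -1.3); to C = (55, -5, -0.5).
Determinant of the coordinate differences = (-105)·(-5) − 55·(-155) = 9050.
∂d/∂x = [(-1.3)·(-5) − (-0.5)·(-155)] / 9050 = -0.007845
∂d/∂y = [(-105)·(-0.5) − 55·(-1.3)] / 9050 = +0.01370
Steepest decrease is along −∇f: components (+0.007845 E, -0.01370 N).
Azimuth = atan2(+0.007845, -0.01370) = 150.2° ≈ 150°.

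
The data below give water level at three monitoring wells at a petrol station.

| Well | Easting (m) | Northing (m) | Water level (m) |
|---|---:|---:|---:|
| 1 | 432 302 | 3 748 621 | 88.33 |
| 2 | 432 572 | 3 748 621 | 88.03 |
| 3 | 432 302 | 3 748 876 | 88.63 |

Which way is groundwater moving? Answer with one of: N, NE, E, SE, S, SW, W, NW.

∂h/∂x = (88.03 − 88.33) / (432572 − 432302) = -0.001111
∂h/∂y = (88.63 − 88.33) / (3748876 − 3748621) = +0.001176
Flow = −∇h = (+0.001111 east, -0.001176 north), which points southeast.

SE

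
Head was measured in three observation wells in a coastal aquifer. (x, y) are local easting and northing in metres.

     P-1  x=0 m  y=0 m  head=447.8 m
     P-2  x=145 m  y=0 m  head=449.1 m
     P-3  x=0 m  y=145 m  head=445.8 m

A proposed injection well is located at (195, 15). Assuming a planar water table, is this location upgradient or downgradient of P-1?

upgradient

∂h/∂x = (449.1 − 447.8) / (145 − 0) = +0.008966
∂h/∂y = (445.8 − 447.8) / (145 − 0) = -0.01379
Head at (195, 15) = 447.8 + (+0.008966)·(195) + (-0.01379)·(15) = 449.34 m.
That is higher than the 447.8 m at P-1, so the point is upgradient.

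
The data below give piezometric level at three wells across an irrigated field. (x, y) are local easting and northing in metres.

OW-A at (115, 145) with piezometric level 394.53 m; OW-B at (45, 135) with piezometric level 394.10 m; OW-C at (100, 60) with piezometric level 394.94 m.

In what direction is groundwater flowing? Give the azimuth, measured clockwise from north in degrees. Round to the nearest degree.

Taking OW-A as reference: OW-B−OW-A = (-70, -10, -0.43); OW-C−OW-A = (-15, -85, +0.41).
Determinant of the coordinate differences = (-70)·(-85) − (-15)·(-10) = 5800.
∂h/∂x = [(-0.43)·(-85) − (+0.41)·(-10)] / 5800 = +0.007009
∂h/∂y = [(-70)·(+0.41) − (-15)·(-0.43)] / 5800 = -0.006060
Flow direction (−∇h) has components (-0.007009 E, +0.006060 N).
Azimuth = atan2(E, N) = atan2(-0.007009, +0.006060) = 310.8° ≈ 311°.

311°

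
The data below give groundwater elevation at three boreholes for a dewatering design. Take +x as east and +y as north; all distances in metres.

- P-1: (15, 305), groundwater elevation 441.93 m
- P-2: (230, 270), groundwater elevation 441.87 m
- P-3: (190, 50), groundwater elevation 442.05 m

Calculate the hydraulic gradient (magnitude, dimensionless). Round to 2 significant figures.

0.00085

Differences from P-1: to P-2 (Δx, Δy, Δh) = (215, -35, -0.06); to P-3 = (175, -255, +0.12).
Determinant of the coordinate differences = 215·(-255) − 175·(-35) = -48700.
∂h/∂x = [(-0.06)·(-255) − (+0.12)·(-35)] / -48700 = -0.0004004
∂h/∂y = [215·(+0.12) − 175·(-0.06)] / -48700 = -0.0007454
|∇h| = √(-0.0004004² + -0.0007454²) = 0.0008461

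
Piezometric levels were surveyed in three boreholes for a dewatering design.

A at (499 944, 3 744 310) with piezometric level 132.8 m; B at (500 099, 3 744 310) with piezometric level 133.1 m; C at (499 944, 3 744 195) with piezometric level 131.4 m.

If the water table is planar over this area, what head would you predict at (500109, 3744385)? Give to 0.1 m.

134.0 m

∂h/∂x = (133.1 − 132.8) / (500099 − 499944) = +0.001935
∂h/∂y = (131.4 − 132.8) / (3744195 − 3744310) = +0.01217
h(500109, 3744385) = 132.8 + (+0.001935)·(165) + (+0.01217)·(75) = 132.8 +0.319 +0.913 = 134.032 m.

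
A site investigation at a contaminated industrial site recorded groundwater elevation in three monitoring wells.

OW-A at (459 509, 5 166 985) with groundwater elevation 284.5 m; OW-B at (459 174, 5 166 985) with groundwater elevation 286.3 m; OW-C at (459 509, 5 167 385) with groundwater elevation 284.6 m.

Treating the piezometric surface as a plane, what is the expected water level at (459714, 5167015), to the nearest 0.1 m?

∂h/∂x = (286.3 − 284.5) / (459174 − 459509) = -0.005373
∂h/∂y = (284.6 − 284.5) / (5167385 − 5166985) = +0.0002500
h(459714, 5167015) = 284.5 + (-0.005373)·(205) + (+0.0002500)·(30) = 284.5 -1.101 +0.008 = 283.406 m.

283.4 m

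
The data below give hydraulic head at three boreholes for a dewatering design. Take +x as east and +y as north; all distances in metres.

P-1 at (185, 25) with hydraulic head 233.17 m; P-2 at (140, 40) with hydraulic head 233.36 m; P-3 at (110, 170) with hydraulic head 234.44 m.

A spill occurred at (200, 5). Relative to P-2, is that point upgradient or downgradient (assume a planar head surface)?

Differences from P-1: to P-2 (Δx, Δy, Δh) = (-45, 15, +0.19); to P-3 = (-75, 145, +1.27).
Solve a·Δx + b·Δy = Δh: det = (-45)·145 − (-75)·15 = -5400.
∂h/∂x = [(+0.19)·145 − (+1.27)·15] / -5400 = -0.001574
∂h/∂y = [(-45)·(+1.27) − (-75)·(+0.19)] / -5400 = +0.007944
Head at (200, 5) = 233.17 + (-0.001574)·(15) + (+0.007944)·(-20) = 232.99 m.
That is lower than the 233.36 m at P-2, so the point is downgradient.

downgradient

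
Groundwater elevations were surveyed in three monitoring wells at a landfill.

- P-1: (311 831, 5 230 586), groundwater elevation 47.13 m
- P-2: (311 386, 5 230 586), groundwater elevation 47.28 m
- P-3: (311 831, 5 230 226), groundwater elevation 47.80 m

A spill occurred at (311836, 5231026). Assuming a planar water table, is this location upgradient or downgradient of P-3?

∂h/∂x = (47.28 − 47.13) / (311386 − 311831) = -0.0003371
∂h/∂y = (47.80 − 47.13) / (5230226 − 5230586) = -0.001861
Head at (311836, 5231026) = 47.13 + (-0.0003371)·(5) + (-0.001861)·(440) = 46.31 m.
That is lower than the 47.80 m at P-3, so the point is downgradient.

downgradient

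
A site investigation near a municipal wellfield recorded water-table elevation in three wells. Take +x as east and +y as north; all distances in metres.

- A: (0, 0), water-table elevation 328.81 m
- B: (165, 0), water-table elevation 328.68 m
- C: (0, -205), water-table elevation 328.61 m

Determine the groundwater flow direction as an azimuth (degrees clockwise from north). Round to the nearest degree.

141°

∂h/∂x = (328.68 − 328.81) / (165 − 0) = -0.0007879
∂h/∂y = (328.61 − 328.81) / (-205 − 0) = +0.0009756
Flow direction (−∇h) has components (+0.0007879 E, -0.0009756 N).
Azimuth = atan2(E, N) = atan2(+0.0007879, -0.0009756) = 141.1° ≈ 141°.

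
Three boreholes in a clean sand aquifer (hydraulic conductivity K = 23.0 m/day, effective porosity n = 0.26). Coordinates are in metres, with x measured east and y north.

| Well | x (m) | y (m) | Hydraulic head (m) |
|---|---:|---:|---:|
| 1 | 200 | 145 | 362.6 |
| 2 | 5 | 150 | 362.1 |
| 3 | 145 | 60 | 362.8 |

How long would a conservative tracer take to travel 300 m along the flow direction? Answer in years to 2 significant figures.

With h = a·x + b·y + c and 1 as origin, the differences give:
  (-195)·a + 5·b = -0.5
  (-55)·a + (-85)·b = +0.2
Eliminate b (×(-85) and ×5, subtract): 16850·a = 41.50 → a = ∂h/∂x = +0.002463
Back-substitute: b = ∂h/∂y = -0.003947.
|∇h| = √(0.002463² + -0.003947²) = 0.004652
Seepage velocity v = K·i/n = 23.0 × 0.004652 / 0.26 = 0.4115 m/day.
t = 300 / 0.4115 = 729 days = 2 years.

2.0 years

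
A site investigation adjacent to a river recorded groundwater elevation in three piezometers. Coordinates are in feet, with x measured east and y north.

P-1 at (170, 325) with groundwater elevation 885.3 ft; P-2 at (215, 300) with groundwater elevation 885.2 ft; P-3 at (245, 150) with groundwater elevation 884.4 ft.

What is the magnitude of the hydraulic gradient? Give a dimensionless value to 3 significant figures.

Differences from P-1: to P-2 (Δx, Δy, Δh) = (45, -25, -0.1); to P-3 = (75, -175, -0.9).
Determinant of the coordinate differences = 45·(-175) − 75·(-25) = -6000.
∂h/∂x = [(-0.1)·(-175) − (-0.9)·(-25)] / -6000 = +0.0008333
∂h/∂y = [45·(-0.9) − 75·(-0.1)] / -6000 = +0.005500
|∇h| = √(0.0008333² + 0.005500²) = 0.005563

0.00556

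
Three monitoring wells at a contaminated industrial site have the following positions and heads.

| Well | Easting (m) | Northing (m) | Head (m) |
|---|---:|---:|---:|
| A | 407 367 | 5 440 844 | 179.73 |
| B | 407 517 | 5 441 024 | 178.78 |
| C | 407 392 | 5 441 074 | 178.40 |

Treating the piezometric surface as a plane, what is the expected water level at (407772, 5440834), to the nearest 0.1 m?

With h = a·x + b·y + c and A as origin, the differences give:
  150·a + 180·b = -0.95
  25·a + 230·b = -1.33
Eliminate b (×230 and ×180, subtract): 30000·a = 20.900 → a = ∂h/∂x = +0.0006967
Back-substitute: b = ∂h/∂y = -0.005858.
h(407772, 5440834) = 179.73 + (+0.0006967)·(405) + (-0.005858)·(-10) = 179.73 +0.282 +0.059 = 180.071 m.

180.1 m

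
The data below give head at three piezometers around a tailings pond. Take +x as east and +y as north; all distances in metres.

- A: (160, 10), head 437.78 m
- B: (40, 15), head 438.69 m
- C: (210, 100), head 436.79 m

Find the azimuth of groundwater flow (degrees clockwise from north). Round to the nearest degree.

050°

With h = a·x + b·y + c and A as origin, the differences give:
  (-120)·a + 5·b = +0.91
  50·a + 90·b = -0.99
Eliminate b (×90 and ×5, subtract): -11050·a = 86.850 → a = ∂h/∂x = -0.007860
Back-substitute: b = ∂h/∂y = -0.006633.
Flow direction (−∇h) has components (+0.007860 E, +0.006633 N).
Azimuth = atan2(E, N) = atan2(+0.007860, +0.006633) = 49.8° ≈ 050°.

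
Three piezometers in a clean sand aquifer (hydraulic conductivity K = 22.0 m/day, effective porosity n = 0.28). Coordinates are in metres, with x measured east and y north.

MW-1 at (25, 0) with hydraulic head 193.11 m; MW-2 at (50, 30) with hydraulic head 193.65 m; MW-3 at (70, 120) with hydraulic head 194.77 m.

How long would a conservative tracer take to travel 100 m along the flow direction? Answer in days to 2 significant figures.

92 days

Differences from MW-1: to MW-2 (Δx, Δy, Δh) = (25, 30, +0.54); to MW-3 = (45, 120, +1.66).
Solve a·Δx + b·Δy = Δh: det = 25·120 − 45·30 = 1650.
∂h/∂x = [(+0.54)·120 − (+1.66)·30] / 1650 = +0.009091
∂h/∂y = [25·(+1.66) − 45·(+0.54)] / 1650 = +0.01042
|∇h| = √(0.009091² + 0.01042²) = 0.01383
Seepage velocity v = K·i/n = 22.0 × 0.01383 / 0.28 = 1.087 m/day.
t = 100 / 1.087 = 92 days.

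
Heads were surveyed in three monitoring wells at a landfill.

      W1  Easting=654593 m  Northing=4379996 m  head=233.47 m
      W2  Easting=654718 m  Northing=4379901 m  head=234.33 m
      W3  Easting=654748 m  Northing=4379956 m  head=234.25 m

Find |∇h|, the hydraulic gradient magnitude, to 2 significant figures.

0.0055

With h = a·x + b·y + c and W1 as origin, the differences give:
  125·a + (-95)·b = +0.86
  155·a + (-40)·b = +0.78
Eliminate b (×(-40) and ×(-95), subtract): 9725·a = 39.700 → a = ∂h/∂x = +0.004082
Back-substitute: b = ∂h/∂y = -0.003681.
|∇h| = √(0.004082² + -0.003681²) = 0.005497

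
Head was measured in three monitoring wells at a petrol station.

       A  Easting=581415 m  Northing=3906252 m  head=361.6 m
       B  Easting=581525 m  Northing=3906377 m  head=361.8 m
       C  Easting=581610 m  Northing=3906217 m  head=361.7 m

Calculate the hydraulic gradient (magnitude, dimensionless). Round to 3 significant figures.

0.00121

Taking A as reference: B−A = (110, 125, +0.2); C−A = (195, -35, +0.1).
Determinant of the coordinate differences = 110·(-35) − 195·125 = -28225.
∂h/∂x = [(+0.2)·(-35) − (+0.1)·125] / -28225 = +0.0006909
∂h/∂y = [110·(+0.1) − 195·(+0.2)] / -28225 = +0.0009920
|∇h| = √(0.0006909² + 0.0009920²) = 0.001209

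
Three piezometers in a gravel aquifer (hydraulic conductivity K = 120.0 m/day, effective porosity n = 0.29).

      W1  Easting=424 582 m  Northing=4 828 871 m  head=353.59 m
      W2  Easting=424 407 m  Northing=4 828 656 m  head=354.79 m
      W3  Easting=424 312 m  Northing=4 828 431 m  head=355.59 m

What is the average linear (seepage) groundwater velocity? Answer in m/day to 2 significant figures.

2.2 m/day

With h = a·x + b·y + c and W1 as origin, the differences give:
  (-175)·a + (-215)·b = +1.20
  (-270)·a + (-440)·b = +2.00
Eliminate b (×(-440) and ×(-215), subtract): 18950·a = -98.000 → a = ∂h/∂x = -0.005172
Back-substitute: b = ∂h/∂y = -0.001372.
|∇h| = √(-0.005172² + -0.001372²) = 0.005351
Seepage velocity v = K·i/n = 120.0 × 0.005351 / 0.29 = 2.214 m/day.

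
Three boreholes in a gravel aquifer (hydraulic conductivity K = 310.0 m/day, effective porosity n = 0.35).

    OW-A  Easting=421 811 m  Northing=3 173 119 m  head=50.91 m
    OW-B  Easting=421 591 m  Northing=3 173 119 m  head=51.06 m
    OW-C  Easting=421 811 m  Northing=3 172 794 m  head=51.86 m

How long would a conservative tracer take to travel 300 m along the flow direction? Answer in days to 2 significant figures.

∂h/∂x = (51.06 − 50.91) / (421591 − 421811) = -0.0006818
∂h/∂y = (51.86 − 50.91) / (3172794 − 3173119) = -0.002923
|∇h| = √(-0.0006818² + -0.002923²) = 0.003001
Seepage velocity v = K·i/n = 310.0 × 0.003001 / 0.35 = 2.658 m/day.
t = 300 / 2.658 = 112.9 days.

110 days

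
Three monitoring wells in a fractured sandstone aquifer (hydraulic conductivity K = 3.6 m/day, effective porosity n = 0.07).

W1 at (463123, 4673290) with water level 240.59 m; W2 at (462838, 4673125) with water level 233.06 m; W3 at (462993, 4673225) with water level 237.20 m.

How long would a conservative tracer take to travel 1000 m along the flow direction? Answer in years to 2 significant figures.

2.2 years

Taking W1 as reference: W2−W1 = (-285, -165, -7.53); W3−W1 = (-130, -65, -3.39).
Determinant of the coordinate differences = (-285)·(-65) − (-130)·(-165) = -2925.
∂h/∂x = [(-7.53)·(-65) − (-3.39)·(-165)] / -2925 = +0.02390
∂h/∂y = [(-285)·(-3.39) − (-130)·(-7.53)] / -2925 = +0.004359
|∇h| = √(0.02390² + 0.004359²) = 0.02429
Seepage velocity v = K·i/n = 3.6 × 0.02429 / 0.07 = 1.249 m/day.
t = 1000 / 1.249 = 800.6 days = 2.19 years.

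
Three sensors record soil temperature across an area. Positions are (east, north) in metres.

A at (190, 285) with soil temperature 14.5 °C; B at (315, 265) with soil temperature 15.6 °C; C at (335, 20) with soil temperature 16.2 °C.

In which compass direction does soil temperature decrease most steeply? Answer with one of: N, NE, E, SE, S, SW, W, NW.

W

Differences from A: to B (Δx, Δy, Δh) = (125, -20, +1.1); to C = (145, -265, +1.7).
Solve a·Δx + b·Δy = ΔT: det = 125·(-265) − 145·(-20) = -30225.
∂T/∂x = [(+1.1)·(-265) − (+1.7)·(-20)] / -30225 = +0.008519
∂T/∂y = [125·(+1.7) − 145·(+1.1)] / -30225 = -0.001754
Steepest decrease is along −∇f = (-0.008519 E, +0.001754 N) → west.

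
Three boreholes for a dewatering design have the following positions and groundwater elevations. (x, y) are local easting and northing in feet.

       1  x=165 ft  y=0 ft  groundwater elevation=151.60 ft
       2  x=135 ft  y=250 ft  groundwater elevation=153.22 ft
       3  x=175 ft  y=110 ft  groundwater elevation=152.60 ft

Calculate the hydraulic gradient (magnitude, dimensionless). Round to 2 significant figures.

Three-point gradient (reference 1): Δ to 2 = (-30, 250, +1.62), Δ to 3 = (10, 110, +1.00).
∂h/∂x = +0.01238, ∂h/∂y = +0.007966 (det = -5800).
|∇h| = √(0.01238² + 0.007966²) = 0.01472

0.015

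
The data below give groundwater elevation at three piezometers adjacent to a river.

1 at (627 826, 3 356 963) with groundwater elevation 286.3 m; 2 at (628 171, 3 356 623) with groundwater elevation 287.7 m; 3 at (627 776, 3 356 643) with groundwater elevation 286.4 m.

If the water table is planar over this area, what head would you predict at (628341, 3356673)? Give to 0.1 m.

288.2 m

Differences from 1: to 2 (Δx, Δy, Δh) = (345, -340, +1.4); to 3 = (-50, -320, +0.1).
Determinant of the coordinate differences = 345·(-320) − (-50)·(-340) = -127400.
∂h/∂x = [(+1.4)·(-320) − (+0.1)·(-340)] / -127400 = +0.003250
∂h/∂y = [345·(+0.1) − (-50)·(+1.4)] / -127400 = -0.0008203
h(628341, 3356673) = 286.3 + (+0.003250)·(515) + (-0.0008203)·(-290) = 286.3 +1.674 +0.238 = 288.211 m.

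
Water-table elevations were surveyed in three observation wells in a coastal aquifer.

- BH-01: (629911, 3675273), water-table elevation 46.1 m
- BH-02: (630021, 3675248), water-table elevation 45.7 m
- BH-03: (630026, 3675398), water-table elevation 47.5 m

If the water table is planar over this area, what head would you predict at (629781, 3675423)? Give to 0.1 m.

With h = a·x + b·y + c and BH-01 as origin, the differences give:
  110·a + (-25)·b = -0.4
  115·a + 125·b = +1.4
Eliminate b (×125 and ×(-25), subtract): 16625·a = -15.00 → a = ∂h/∂x = -0.0009023
Back-substitute: b = ∂h/∂y = +0.01203.
h(629781, 3675423) = 46.1 + (-0.0009023)·(-130) + (+0.01203)·(150) = 46.1 +0.117 +1.805 = 48.022 m.

48.0 m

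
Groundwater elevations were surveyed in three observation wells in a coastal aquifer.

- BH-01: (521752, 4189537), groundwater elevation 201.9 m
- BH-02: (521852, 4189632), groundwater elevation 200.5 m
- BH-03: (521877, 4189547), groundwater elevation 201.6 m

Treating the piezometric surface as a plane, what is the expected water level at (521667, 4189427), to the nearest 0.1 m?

203.5 m

Differences from BH-01: to BH-02 (Δx, Δy, Δh) = (100, 95, -1.4); to BH-03 = (125, 10, -0.3).
Determinant of the coordinate differences = 100·10 − 125·95 = -10875.
∂h/∂x = [(-1.4)·10 − (-0.3)·95] / -10875 = -0.001333
∂h/∂y = [100·(-0.3) − 125·(-1.4)] / -10875 = -0.01333
h(521667, 4189427) = 201.9 + (-0.001333)·(-85) + (-0.01333)·(-110) = 201.9 +0.113 +1.467 = 203.480 m.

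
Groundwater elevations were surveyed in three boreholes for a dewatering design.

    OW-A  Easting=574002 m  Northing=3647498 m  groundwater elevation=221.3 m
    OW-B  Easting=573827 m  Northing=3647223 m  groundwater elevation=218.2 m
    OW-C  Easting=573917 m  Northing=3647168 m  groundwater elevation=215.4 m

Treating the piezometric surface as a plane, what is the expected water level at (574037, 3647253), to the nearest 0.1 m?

With h = a·x + b·y + c and OW-A as origin, the differences give:
  (-175)·a + (-275)·b = -3.1
  (-85)·a + (-330)·b = -5.9
Eliminate b (×(-330) and ×(-275), subtract): 34375·a = -599.50 → a = ∂h/∂x = -0.01744
Back-substitute: b = ∂h/∂y = +0.02237.
h(574037, 3647253) = 221.3 + (-0.01744)·(35) + (+0.02237)·(-245) = 221.3 -0.610 -5.481 = 215.209 m.

215.2 m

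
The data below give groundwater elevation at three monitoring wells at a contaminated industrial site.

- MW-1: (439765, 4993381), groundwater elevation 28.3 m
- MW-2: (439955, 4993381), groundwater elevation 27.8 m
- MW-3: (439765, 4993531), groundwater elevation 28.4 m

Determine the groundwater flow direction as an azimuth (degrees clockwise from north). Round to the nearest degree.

∂h/∂x = (27.8 − 28.3) / (439955 − 439765) = -0.002632
∂h/∂y = (28.4 − 28.3) / (4993531 − 4993381) = +0.0006667
Flow direction (−∇h) has components (+0.002632 E, -0.0006667 N).
Azimuth = atan2(E, N) = atan2(+0.002632, -0.0006667) = 104.2° ≈ 104°.

104°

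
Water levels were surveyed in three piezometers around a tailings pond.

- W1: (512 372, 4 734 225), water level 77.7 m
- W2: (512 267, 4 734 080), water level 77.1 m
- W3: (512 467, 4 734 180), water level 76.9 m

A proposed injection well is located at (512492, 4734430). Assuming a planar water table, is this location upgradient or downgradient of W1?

upgradient

Taking W1 as reference: W2−W1 = (-105, -145, -0.6); W3−W1 = (95, -45, -0.8).
Solve a·Δx + b·Δy = Δh: det = (-105)·(-45) − 95·(-145) = 18500.
∂h/∂x = [(-0.6)·(-45) − (-0.8)·(-145)] / 18500 = -0.004811
∂h/∂y = [(-105)·(-0.8) − 95·(-0.6)] / 18500 = +0.007622
Head at (512492, 4734430) = 77.7 + (-0.004811)·(120) + (+0.007622)·(205) = 78.69 m.
That is higher than the 77.7 m at W1, so the point is upgradient.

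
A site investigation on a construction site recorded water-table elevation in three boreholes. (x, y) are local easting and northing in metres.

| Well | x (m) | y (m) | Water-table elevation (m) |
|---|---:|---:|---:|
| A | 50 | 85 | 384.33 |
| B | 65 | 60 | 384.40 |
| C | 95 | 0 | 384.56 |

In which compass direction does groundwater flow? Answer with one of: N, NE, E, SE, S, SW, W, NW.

Three-point gradient (reference A): Δ to B = (15, -25, +0.07), Δ to C = (45, -85, +0.23).
∂h/∂x = +0.001333, ∂h/∂y = -0.002000 (det = -150).
Flow = −∇h = (-0.001333 east, +0.002000 north), which points northwest.

NW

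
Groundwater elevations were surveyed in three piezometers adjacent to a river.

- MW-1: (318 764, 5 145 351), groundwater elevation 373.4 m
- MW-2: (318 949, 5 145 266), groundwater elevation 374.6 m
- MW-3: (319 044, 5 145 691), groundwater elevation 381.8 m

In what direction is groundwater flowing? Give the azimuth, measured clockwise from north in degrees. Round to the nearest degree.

Differences from MW-1: to MW-2 (Δx, Δy, Δh) = (185, -85, +1.2); to MW-3 = (280, 340, +8.4).
Solve a·Δx + b·Δy = Δh: det = 185·340 − 280·(-85) = 86700.
∂h/∂x = [(+1.2)·340 − (+8.4)·(-85)] / 86700 = +0.01294
∂h/∂y = [185·(+8.4) − 280·(+1.2)] / 86700 = +0.01405
Flow direction (−∇h) has components (-0.01294 E, -0.01405 N).
Azimuth = atan2(E, N) = atan2(-0.01294, -0.01405) = 222.7° ≈ 223°.

223°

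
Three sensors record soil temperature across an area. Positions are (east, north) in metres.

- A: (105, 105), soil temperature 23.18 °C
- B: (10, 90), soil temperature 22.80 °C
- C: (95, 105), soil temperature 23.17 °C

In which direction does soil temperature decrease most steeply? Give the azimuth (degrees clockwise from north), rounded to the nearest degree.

With T = a·x + b·y + c and A as origin, the differences give:
  (-95)·a + (-15)·b = -0.38
  (-10)·a + 0·b = -0.01
Eliminate b (×0 and ×(-15), subtract): -150·a = -0.150 → a = ∂T/∂x = +0.0010000
Back-substitute: b = ∂T/∂y = +0.01900.
Steepest decrease is along −∇f: components (-0.0010000 E, -0.01900 N).
Azimuth = atan2(-0.0010000, -0.01900) = 183.0° ≈ 183°.

183°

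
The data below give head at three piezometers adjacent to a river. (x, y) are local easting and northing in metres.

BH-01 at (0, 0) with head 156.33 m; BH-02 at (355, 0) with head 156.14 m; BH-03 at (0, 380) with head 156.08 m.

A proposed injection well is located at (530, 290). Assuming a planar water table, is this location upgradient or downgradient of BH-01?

downgradient

∂h/∂x = (156.14 − 156.33) / (355 − 0) = -0.0005352
∂h/∂y = (156.08 − 156.33) / (380 − 0) = -0.0006579
Head at (530, 290) = 156.33 + (-0.0005352)·(530) + (-0.0006579)·(290) = 155.86 m.
That is lower than the 156.33 m at BH-01, so the point is downgradient.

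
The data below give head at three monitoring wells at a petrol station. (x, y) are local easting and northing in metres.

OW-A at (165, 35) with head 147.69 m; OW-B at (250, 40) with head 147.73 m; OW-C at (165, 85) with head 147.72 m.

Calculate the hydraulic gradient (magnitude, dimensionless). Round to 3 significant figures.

Three-point gradient (reference OW-A): Δ to OW-B = (85, 5, +0.04), Δ to OW-C = (0, 50, +0.03).
∂h/∂x = +0.0004353, ∂h/∂y = +0.0006000 (det = 4250).
|∇h| = √(0.0004353² + 0.0006000²) = 0.0007413

0.000741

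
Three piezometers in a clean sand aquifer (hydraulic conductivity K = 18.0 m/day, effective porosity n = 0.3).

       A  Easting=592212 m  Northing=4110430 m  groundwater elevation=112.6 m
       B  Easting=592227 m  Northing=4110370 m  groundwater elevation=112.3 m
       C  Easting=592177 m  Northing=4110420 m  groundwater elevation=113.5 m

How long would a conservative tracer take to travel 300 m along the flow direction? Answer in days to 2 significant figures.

200 days

Differences from A: to B (Δx, Δy, Δh) = (15, -60, -0.3); to C = (-35, -10, +0.9).
Determinant of the coordinate differences = 15·(-10) − (-35)·(-60) = -2250.
∂h/∂x = [(-0.3)·(-10) − (+0.9)·(-60)] / -2250 = -0.02533
∂h/∂y = [15·(+0.9) − (-35)·(-0.3)] / -2250 = -0.001333
|∇h| = √(-0.02533² + -0.001333²) = 0.02537
Seepage velocity v = K·i/n = 18.0 × 0.02537 / 0.3 = 1.522 m/day.
t = 300 / 1.522 = 197.1 days.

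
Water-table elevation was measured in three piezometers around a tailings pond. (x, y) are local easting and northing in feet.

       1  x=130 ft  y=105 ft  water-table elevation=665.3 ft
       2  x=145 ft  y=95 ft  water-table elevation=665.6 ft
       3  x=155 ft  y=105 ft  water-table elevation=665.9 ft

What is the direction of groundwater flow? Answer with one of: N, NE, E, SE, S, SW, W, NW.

Taking 1 as reference: 2−1 = (15, -10, +0.3); 3−1 = (25, 0, +0.6).
Determinant of the coordinate differences = 15·0 − 25·(-10) = 250.
∂h/∂x = [(+0.3)·0 − (+0.6)·(-10)] / 250 = +0.02400
∂h/∂y = [15·(+0.6) − 25·(+0.3)] / 250 = +0.006000
Flow = −∇h = (-0.02400 east, -0.006000 north), which points west.

W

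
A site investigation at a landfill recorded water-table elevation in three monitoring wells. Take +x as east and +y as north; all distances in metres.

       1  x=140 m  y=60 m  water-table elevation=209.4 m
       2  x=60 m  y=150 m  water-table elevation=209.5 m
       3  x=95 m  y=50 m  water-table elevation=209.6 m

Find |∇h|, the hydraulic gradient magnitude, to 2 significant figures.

0.0046

Taking 1 as reference: 2−1 = (-80, 90, +0.1); 3−1 = (-45, -10, +0.2).
Determinant of the coordinate differences = (-80)·(-10) − (-45)·90 = 4850.
∂h/∂x = [(+0.1)·(-10) − (+0.2)·90] / 4850 = -0.003918
∂h/∂y = [(-80)·(+0.2) − (-45)·(+0.1)] / 4850 = -0.002371
|∇h| = √(-0.003918² + -0.002371²) = 0.00458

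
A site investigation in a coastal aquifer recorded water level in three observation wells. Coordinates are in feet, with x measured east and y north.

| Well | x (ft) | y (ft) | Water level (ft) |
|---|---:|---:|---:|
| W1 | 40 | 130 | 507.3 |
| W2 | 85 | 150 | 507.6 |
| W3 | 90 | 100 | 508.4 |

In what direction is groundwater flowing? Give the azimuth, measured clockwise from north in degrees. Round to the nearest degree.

318°

With h = a·x + b·y + c and W1 as origin, the differences give:
  45·a + 20·b = +0.3
  50·a + (-30)·b = +1.1
Eliminate b (×(-30) and ×20, subtract): -2350·a = -31.00 → a = ∂h/∂x = +0.01319
Back-substitute: b = ∂h/∂y = -0.01468.
Flow direction (−∇h) has components (-0.01319 E, +0.01468 N).
Azimuth = atan2(E, N) = atan2(-0.01319, +0.01468) = 318.1° ≈ 318°.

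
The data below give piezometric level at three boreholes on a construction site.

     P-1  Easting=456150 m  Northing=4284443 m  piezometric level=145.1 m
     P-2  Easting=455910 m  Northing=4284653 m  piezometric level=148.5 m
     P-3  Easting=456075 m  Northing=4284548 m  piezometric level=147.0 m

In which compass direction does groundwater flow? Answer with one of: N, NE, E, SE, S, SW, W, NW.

Differences from P-1: to P-2 (Δx, Δy, Δh) = (-240, 210, +3.4); to P-3 = (-75, 105, +1.9).
Determinant of the coordinate differences = (-240)·105 − (-75)·210 = -9450.
∂h/∂x = [(+3.4)·105 − (+1.9)·210] / -9450 = +0.004444
∂h/∂y = [(-240)·(+1.9) − (-75)·(+3.4)] / -9450 = +0.02127
Flow = −∇h = (-0.004444 east, -0.02127 north), which points south.

S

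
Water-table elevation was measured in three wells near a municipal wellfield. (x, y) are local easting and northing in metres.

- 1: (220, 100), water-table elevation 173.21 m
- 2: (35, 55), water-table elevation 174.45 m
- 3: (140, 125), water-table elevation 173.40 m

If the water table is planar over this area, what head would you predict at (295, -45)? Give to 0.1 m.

With h = a·x + b·y + c and 1 as origin, the differences give:
  (-185)·a + (-45)·b = +1.24
  (-80)·a + 25·b = +0.19
Eliminate b (×25 and ×(-45), subtract): -8225·a = 39.550 → a = ∂h/∂x = -0.004809
Back-substitute: b = ∂h/∂y = -0.007787.
h(295, -45) = 173.21 + (-0.004809)·(75) + (-0.007787)·(-145) = 173.21 -0.361 +1.129 = 173.979 m.

174.0 m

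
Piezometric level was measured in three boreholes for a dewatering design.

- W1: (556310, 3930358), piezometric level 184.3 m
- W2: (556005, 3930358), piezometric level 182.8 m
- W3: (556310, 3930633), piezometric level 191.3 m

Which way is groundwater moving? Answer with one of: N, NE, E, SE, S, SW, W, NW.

∂h/∂x = (182.8 − 184.3) / (556005 − 556310) = +0.004918
∂h/∂y = (191.3 − 184.3) / (3930633 − 3930358) = +0.02545
Flow = −∇h = (-0.004918 east, -0.02545 north), which points south.

S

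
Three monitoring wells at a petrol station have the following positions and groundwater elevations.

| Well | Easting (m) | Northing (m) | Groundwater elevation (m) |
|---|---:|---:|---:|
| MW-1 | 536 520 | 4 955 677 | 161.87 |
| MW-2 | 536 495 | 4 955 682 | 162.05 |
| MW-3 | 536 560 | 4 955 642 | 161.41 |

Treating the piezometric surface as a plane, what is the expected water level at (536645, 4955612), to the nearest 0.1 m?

With h = a·x + b·y + c and MW-1 as origin, the differences give:
  (-25)·a + 5·b = +0.18
  40·a + (-35)·b = -0.46
Eliminate b (×(-35) and ×5, subtract): 675·a = -4.000 → a = ∂h/∂x = -0.005926
Back-substitute: b = ∂h/∂y = +0.006370.
h(536645, 4955612) = 161.87 + (-0.005926)·(125) + (+0.006370)·(-65) = 161.87 -0.741 -0.414 = 160.715 m.

160.7 m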